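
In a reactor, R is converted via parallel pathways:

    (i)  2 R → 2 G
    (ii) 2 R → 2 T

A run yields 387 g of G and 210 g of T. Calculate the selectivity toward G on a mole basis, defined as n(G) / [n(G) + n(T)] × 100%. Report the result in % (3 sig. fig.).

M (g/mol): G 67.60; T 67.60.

n(G) = 387 / 67.60 = 5.725 mol
n(T) = 210 / 67.60 = 3.107 mol
selectivity = 5.725/(5.725+3.107) × 100 = 64.82 %

64.8 %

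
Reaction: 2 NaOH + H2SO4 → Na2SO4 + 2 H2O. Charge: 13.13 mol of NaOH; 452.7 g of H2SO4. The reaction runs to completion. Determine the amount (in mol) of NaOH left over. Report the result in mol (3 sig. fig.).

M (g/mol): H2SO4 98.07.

3.90 mol

n(NaOH) = 13.13 mol
n(H2SO4) = 452.7 / 98.07 = 4.616 mol
n/ν for NaOH = 13.13/2 = 6.565
n/ν for H2SO4 = 4.616/1 = 4.616
Smallest n/ν is H2SO4 → limiting reagent.
NaOH consumed = (2/1) × 4.616 = 9.232 mol
NaOH remaining = 13.13 − 9.232 = 3.898 mol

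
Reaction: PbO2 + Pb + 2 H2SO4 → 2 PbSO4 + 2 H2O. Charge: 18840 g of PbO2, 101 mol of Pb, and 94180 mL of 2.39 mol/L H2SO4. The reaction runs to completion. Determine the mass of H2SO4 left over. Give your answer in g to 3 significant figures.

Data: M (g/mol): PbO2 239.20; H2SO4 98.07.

n(PbO2) = 18840 / 239.20 = 78.76 mol
n(Pb) = 101.0 mol
n(H2SO4) = 2.39 × 94180/1000 = 225.1 mol
n/ν → PbO2: 78.76, Pb: 101.0, H2SO4: 112.6; PbO2 is limiting.
H2SO4 consumed = (2/1) × 78.76 = 157.5 mol
H2SO4 remaining = 225.1 − 157.5 = 67.60 mol
mass = 67.60 × 98.07 = 6630 g

6630 g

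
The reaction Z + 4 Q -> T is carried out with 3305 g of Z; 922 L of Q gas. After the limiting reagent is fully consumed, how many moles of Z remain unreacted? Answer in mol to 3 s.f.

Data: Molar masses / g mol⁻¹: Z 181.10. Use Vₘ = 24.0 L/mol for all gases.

8.65 mol

n(Z) = 3305 / 181.10 = 18.25 mol
n(Q) = 922.0 / 24.0 = 38.42 mol
n/ν → Z: 18.25, Q: 9.605; Q is limiting.
Z consumed = (1/4) × 38.42 = 9.605 mol
Z remaining = 18.25 − 9.605 = 8.645 mol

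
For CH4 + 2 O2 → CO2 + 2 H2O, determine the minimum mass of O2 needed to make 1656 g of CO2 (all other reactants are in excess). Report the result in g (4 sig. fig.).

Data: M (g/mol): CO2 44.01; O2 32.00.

2408 g

n(CO2) = 1656 / 44.01 = 37.63 mol
n(O2) = (2/1) × 37.63 = 75.26 mol
mass = 75.26 × 32.00 = 2408 g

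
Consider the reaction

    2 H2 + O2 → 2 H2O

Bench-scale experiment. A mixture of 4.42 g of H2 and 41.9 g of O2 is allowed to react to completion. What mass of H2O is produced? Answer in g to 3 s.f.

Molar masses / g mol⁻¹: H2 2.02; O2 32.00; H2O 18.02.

39.4 g

n(H2) = 4.420 / 2.02 = 2.188 mol
n(O2) = 41.90 / 32.00 = 1.309 mol
n/ν → H2: 1.094, O2: 1.309; H2 is limiting.
n(H2O) = (2/2) × 2.188 = 2.188 mol
mass = 2.188 × 18.02 = 39.43 g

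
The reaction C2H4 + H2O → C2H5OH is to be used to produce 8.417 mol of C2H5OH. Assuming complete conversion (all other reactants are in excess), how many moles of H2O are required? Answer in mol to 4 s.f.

8.417 mol

n(C2H5OH) = 8.417 mol
n(H2O) = (1/1) × 8.417 = 8.417 mol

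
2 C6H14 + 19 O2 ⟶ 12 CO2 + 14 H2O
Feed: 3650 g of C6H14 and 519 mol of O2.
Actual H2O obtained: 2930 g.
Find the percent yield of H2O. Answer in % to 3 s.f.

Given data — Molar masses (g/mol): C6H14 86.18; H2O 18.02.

n(C6H14) = 3650 / 86.18 = 42.35 mol
n(O2) = 519.0 mol
n/ν for C6H14 = 42.35/2 = 21.18
n/ν for O2 = 519.0/19 = 27.32
Smallest n/ν is C6H14 → limiting reagent.
theoretical n(H2O) = (14/2) × 42.35 = 296.5 mol → 5343 g
% yield = 2930 / 5343 × 100 = 54.84 %

54.8 %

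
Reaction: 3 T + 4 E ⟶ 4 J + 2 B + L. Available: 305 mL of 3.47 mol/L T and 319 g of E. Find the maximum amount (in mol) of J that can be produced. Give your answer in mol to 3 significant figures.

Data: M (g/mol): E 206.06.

n(T) = 3.47 × 305.0/1000 = 1.058 mol
n(E) = 319.0 / 206.06 = 1.548 mol
n/ν for T = 1.058/3 = 0.3527
n/ν for E = 1.548/4 = 0.3870
Smallest n/ν is T → limiting reagent.
n(J) = (4/3) × 1.058 = 1.411 mol

1.41 mol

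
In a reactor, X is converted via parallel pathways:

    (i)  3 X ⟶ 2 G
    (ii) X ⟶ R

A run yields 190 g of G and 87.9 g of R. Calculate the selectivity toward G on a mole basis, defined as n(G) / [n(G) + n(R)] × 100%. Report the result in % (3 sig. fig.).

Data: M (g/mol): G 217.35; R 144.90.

n(G) = 190 / 217.35 = 0.8742 mol
n(R) = 87.9 / 144.90 = 0.6066 mol
selectivity = 0.8742/(0.8742+0.6066) × 100 = 59.04 %

59.0 %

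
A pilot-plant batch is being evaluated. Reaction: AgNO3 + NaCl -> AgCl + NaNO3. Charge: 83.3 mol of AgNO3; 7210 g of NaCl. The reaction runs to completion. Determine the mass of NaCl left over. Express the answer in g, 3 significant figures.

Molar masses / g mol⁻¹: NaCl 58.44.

n(AgNO3) = 83.30 mol
n(NaCl) = 7210 / 58.44 = 123.4 mol
n/ν → AgNO3: 83.30, NaCl: 123.4; AgNO3 is limiting.
NaCl consumed = (1/1) × 83.30 = 83.30 mol
NaCl remaining = 123.4 − 83.30 = 40.10 mol
mass = 40.10 × 58.44 = 2343 g

2340 g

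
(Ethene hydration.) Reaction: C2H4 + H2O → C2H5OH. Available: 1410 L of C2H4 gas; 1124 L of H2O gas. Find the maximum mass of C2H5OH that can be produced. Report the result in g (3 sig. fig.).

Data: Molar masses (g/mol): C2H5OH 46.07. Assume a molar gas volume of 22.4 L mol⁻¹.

2310 g

n(C2H4) = 1410 / 22.4 = 62.95 mol
n(H2O) = 1124 / 22.4 = 50.18 mol
n/ν → C2H4: 62.95, H2O: 50.18; H2O is limiting.
n(C2H5OH) = (1/1) × 50.18 = 50.18 mol
mass = 50.18 × 46.07 = 2312 g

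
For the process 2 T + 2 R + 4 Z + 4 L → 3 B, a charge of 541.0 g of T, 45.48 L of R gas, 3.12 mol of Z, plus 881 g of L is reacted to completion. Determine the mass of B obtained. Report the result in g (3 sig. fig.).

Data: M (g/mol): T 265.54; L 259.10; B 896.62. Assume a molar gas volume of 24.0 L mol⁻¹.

n(T) = 541.0 / 265.54 = 2.037 mol
n(R) = 45.48 / 24.0 = 1.895 mol
n(Z) = 3.120 mol
n(L) = 881.0 / 259.10 = 3.400 mol
n/ν for T = 2.037/2 = 1.019
n/ν for R = 1.895/2 = 0.9475
n/ν for Z = 3.120/4 = 0.7800
n/ν for L = 3.400/4 = 0.8500
Smallest n/ν is Z → limiting reagent.
n(B) = (3/4) × 3.120 = 2.340 mol
mass = 2.340 × 896.62 = 2098 g

2100 g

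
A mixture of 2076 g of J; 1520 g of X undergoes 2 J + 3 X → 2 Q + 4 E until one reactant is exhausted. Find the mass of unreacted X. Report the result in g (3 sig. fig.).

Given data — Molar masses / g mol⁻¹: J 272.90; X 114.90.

n(J) = 2076 / 272.90 = 7.607 mol
n(X) = 1520 / 114.90 = 13.23 mol
n/ν for J = 7.607/2 = 3.804
n/ν for X = 13.23/3 = 4.410
Smallest n/ν is J → limiting reagent.
X consumed = (3/2) × 7.607 = 11.41 mol
X remaining = 13.23 − 11.41 = 1.820 mol
mass = 1.820 × 114.90 = 209.1 g

209 g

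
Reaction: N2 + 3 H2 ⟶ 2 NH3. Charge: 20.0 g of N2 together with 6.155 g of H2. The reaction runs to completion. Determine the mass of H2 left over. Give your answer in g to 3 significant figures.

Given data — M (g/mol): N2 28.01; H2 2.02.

n(N2) = 20.00 / 28.01 = 0.7140 mol
n(H2) = 6.155 / 2.02 = 3.047 mol
n/ν → N2: 0.7140, H2: 1.016; N2 is limiting.
H2 consumed = (3/1) × 0.7140 = 2.142 mol
H2 remaining = 3.047 − 2.142 = 0.9050 mol
mass = 0.9050 × 2.02 = 1.828 g

1.83 g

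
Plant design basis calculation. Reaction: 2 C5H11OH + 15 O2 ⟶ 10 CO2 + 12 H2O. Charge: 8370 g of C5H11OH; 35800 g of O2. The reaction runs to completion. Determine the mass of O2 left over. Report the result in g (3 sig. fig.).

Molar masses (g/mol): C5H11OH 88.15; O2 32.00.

n(C5H11OH) = 8370 / 88.15 = 94.95 mol
n(O2) = 35800 / 32.00 = 1119 mol
n/ν for C5H11OH = 94.95/2 = 47.48
n/ν for O2 = 1119/15 = 74.60
Smallest n/ν is C5H11OH → limiting reagent.
O2 consumed = (15/2) × 94.95 = 712.1 mol
O2 remaining = 1119 − 712.1 = 406.9 mol
mass = 406.9 × 32.00 = 13020 g

13000 g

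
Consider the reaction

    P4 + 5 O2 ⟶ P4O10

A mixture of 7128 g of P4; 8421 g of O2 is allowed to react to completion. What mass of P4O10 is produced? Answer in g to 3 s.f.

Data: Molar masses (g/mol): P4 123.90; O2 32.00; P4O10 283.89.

14900 g

n(P4) = 7128 / 123.90 = 57.53 mol
n(O2) = 8421 / 32.00 = 263.2 mol
n/ν for P4 = 57.53/1 = 57.53
n/ν for O2 = 263.2/5 = 52.64
Smallest n/ν is O2 → limiting reagent.
n(P4O10) = (1/5) × 263.2 = 52.64 mol
mass = 52.64 × 283.89 = 14940 g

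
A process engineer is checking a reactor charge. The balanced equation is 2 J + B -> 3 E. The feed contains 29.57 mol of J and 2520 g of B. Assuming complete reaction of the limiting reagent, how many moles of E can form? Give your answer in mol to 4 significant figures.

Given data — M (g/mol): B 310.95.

n(J) = 29.57 mol
n(B) = 2520 / 310.95 = 8.104 mol
n/ν → J: 14.79, B: 8.104; B is limiting.
n(E) = (3/1) × 8.104 = 24.31 mol

24.31 mol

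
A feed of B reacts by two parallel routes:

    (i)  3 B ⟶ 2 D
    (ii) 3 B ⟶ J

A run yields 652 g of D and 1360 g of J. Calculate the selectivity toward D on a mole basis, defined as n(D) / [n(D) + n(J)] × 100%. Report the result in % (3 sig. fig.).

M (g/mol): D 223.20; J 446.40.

48.9 %

n(D) = 652 / 223.20 = 2.921 mol
n(J) = 1360 / 446.40 = 3.047 mol
selectivity = 2.921/(2.921+3.047) × 100 = 48.94 %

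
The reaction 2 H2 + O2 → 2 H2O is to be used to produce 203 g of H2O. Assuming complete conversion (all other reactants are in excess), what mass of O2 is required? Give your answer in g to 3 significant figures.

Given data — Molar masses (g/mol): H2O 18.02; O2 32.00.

180 g

n(H2O) = 203 / 18.02 = 11.27 mol
n(O2) = (1/2) × 11.27 = 5.635 mol
mass = 5.635 × 32.00 = 180.3 g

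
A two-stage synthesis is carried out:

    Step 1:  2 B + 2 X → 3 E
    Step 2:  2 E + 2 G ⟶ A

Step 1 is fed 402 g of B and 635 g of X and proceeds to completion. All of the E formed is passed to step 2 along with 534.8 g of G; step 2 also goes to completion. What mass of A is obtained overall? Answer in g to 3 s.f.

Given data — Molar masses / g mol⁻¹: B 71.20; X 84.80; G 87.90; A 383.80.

Step 1:
n(B) = 402.0 / 71.20 = 5.646 mol
n(X) = 635.0 / 84.80 = 7.488 mol
n/ν for B = 5.646/2 = 2.823
n/ν for X = 7.488/2 = 3.744
Smallest n/ν is B → limiting reagent.
n(E) produced = (3/2) × 5.646 = 8.469 mol
Step 2:
n(E) available = 8.469 mol
n(G) = 534.8 / 87.90 = 6.084 mol
n/ν for E = 8.469/2 = 4.235
n/ν for G = 6.084/2 = 3.042
Smallest n/ν is G → limiting reagent.
n(A) = (1/2) × 6.084 = 3.042 mol
mass = 3.042 × 383.80 = 1168 g

1170 g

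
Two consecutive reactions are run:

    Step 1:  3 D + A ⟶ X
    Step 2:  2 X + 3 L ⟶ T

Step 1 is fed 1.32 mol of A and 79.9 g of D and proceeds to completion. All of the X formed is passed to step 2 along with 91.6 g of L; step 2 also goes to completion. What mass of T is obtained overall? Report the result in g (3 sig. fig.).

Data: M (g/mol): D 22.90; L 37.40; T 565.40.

329 g

Step 1:
n(A) = 1.320 mol
n(D) = 79.90 / 22.90 = 3.489 mol
n/ν for A = 1.320/1 = 1.320
n/ν for D = 3.489/3 = 1.163
Smallest n/ν is D → limiting reagent.
n(X) produced = (1/3) × 3.489 = 1.163 mol
Step 2:
n(X) available = 1.163 mol
n(L) = 91.60 / 37.40 = 2.449 mol
n/ν for X = 1.163/2 = 0.5815
n/ν for L = 2.449/3 = 0.8163
Smallest n/ν is X → limiting reagent.
n(T) = (1/2) × 1.163 = 0.5815 mol
mass = 0.5815 × 565.40 = 328.8 g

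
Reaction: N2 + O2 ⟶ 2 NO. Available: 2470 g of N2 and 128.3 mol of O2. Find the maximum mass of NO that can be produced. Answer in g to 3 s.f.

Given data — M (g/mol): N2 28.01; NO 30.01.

5290 g

n(N2) = 2470 / 28.01 = 88.18 mol
n(O2) = 128.3 mol
n/ν for N2 = 88.18/1 = 88.18
n/ν for O2 = 128.3/1 = 128.3
Smallest n/ν is N2 → limiting reagent.
n(NO) = (2/1) × 88.18 = 176.4 mol
mass = 176.4 × 30.01 = 5294 g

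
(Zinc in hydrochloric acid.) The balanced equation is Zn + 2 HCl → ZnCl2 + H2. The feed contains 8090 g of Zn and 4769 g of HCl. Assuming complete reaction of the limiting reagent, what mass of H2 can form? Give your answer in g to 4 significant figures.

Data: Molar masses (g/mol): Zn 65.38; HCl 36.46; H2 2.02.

n(Zn) = 8090 / 65.38 = 123.7 mol
n(HCl) = 4769 / 36.46 = 130.8 mol
n/ν for Zn = 123.7/1 = 123.7
n/ν for HCl = 130.8/2 = 65.40
Smallest n/ν is HCl → limiting reagent.
n(H2) = (1/2) × 130.8 = 65.40 mol
mass = 65.40 × 2.02 = 132.1 g

132.1 g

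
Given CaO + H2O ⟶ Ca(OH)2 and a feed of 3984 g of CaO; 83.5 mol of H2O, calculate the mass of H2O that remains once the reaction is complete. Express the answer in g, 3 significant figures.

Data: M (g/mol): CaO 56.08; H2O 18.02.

225 g

n(CaO) = 3984 / 56.08 = 71.04 mol
n(H2O) = 83.50 mol
n/ν → CaO: 71.04, H2O: 83.50; CaO is limiting.
H2O consumed = (1/1) × 71.04 = 71.04 mol
H2O remaining = 83.50 − 71.04 = 12.46 mol
mass = 12.46 × 18.02 = 224.5 g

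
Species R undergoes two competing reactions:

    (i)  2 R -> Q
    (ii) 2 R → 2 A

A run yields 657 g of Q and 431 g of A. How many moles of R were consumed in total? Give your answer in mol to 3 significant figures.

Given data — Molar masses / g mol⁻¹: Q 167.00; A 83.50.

n(Q) = 657 / 167.00 = 3.934 mol
n(A) = 431 / 83.50 = 5.162 mol
n(R) via (i) = (2/1)×3.934 = 7.868 mol
n(R) via (ii) = (2/2)×5.162 = 5.162 mol
total n(R) = 7.868 + 5.162 = 13.03 mol

13.0 mol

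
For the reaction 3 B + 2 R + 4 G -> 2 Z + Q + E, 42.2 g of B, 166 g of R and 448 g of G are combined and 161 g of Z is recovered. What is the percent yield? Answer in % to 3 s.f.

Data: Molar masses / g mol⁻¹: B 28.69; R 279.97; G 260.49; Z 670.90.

40.5 %

n(B) = 42.20 / 28.69 = 1.471 mol
n(R) = 166.0 / 279.97 = 0.5929 mol
n(G) = 448.0 / 260.49 = 1.720 mol
n/ν for B = 1.471/3 = 0.4903
n/ν for R = 0.5929/2 = 0.2965
n/ν for G = 1.720/4 = 0.4300
Smallest n/ν is R → limiting reagent.
theoretical n(Z) = (2/2) × 0.5929 = 0.5929 mol → 397.8 g
% yield = 161 / 397.8 × 100 = 40.47 %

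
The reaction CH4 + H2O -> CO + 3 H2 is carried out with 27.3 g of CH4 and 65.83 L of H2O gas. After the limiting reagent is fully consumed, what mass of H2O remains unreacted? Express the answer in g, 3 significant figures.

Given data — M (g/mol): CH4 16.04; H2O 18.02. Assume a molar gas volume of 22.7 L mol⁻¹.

n(CH4) = 27.30 / 16.04 = 1.702 mol
n(H2O) = 65.83 / 22.7 = 2.900 mol
n/ν for CH4 = 1.702/1 = 1.702
n/ν for H2O = 2.900/1 = 2.900
Smallest n/ν is CH4 → limiting reagent.
H2O consumed = (1/1) × 1.702 = 1.702 mol
H2O remaining = 2.900 − 1.702 = 1.198 mol
mass = 1.198 × 18.02 = 21.59 g

21.6 g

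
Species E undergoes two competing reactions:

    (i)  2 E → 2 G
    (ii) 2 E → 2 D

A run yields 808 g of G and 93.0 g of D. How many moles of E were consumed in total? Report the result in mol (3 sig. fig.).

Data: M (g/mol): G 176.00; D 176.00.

n(G) = 808 / 176.00 = 4.591 mol
n(D) = 93.0 / 176.00 = 0.5284 mol
n(E) via (i) = (2/2)×4.591 = 4.591 mol
n(E) via (ii) = (2/2)×0.5284 = 0.5284 mol
total n(E) = 4.591 + 0.5284 = 5.119 mol

5.12 mol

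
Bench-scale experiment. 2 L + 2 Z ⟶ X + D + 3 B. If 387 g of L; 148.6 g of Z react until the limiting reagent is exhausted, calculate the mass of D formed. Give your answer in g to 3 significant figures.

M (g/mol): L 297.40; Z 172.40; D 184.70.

n(L) = 387.0 / 297.40 = 1.301 mol
n(Z) = 148.6 / 172.40 = 0.8619 mol
n/ν for L = 1.301/2 = 0.6505
n/ν for Z = 0.8619/2 = 0.4310
Smallest n/ν is Z → limiting reagent.
n(D) = (1/2) × 0.8619 = 0.4310 mol
mass = 0.4310 × 184.70 = 79.61 g

79.6 g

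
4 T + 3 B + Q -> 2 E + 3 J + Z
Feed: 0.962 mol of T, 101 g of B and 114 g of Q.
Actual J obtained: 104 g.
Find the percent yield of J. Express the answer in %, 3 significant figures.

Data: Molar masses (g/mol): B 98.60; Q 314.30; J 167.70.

86.0 %

n(T) = 0.9620 mol
n(B) = 101.0 / 98.60 = 1.024 mol
n(Q) = 114.0 / 314.30 = 0.3627 mol
n/ν for T = 0.9620/4 = 0.2405
n/ν for B = 1.024/3 = 0.3413
n/ν for Q = 0.3627/1 = 0.3627
Smallest n/ν is T → limiting reagent.
theoretical n(J) = (3/4) × 0.9620 = 0.7215 mol → 121.0 g
% yield = 104 / 121.0 × 100 = 85.95 %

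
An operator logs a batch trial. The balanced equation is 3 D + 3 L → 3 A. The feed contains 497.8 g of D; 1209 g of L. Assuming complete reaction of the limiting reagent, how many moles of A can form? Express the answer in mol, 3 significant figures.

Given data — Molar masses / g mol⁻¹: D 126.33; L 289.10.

n(D) = 497.8 / 126.33 = 3.940 mol
n(L) = 1209 / 289.10 = 4.182 mol
n/ν → D: 1.313, L: 1.394; D is limiting.
n(A) = (3/3) × 3.940 = 3.940 mol

3.94 mol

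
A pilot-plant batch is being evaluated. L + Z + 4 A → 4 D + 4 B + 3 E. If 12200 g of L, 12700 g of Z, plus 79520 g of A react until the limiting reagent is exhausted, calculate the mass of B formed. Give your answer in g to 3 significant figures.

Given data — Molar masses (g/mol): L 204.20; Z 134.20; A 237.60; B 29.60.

7070 g

n(L) = 12200 / 204.20 = 59.75 mol
n(Z) = 12700 / 134.20 = 94.63 mol
n(A) = 79520 / 237.60 = 334.7 mol
n/ν → L: 59.75, Z: 94.63, A: 83.68; L is limiting.
n(B) = (4/1) × 59.75 = 239.0 mol
mass = 239.0 × 29.60 = 7074 g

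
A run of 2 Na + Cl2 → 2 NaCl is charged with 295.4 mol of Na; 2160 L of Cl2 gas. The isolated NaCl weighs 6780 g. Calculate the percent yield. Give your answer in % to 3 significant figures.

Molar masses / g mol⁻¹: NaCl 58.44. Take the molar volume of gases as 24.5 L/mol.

n(Na) = 295.4 mol
n(Cl2) = 2160 / 24.5 = 88.16 mol
n/ν → Na: 147.7, Cl2: 88.16; Cl2 is limiting.
theoretical n(NaCl) = (2/1) × 88.16 = 176.3 mol → 10300 g
% yield = 6780 / 10300 × 100 = 65.83 %

65.8 %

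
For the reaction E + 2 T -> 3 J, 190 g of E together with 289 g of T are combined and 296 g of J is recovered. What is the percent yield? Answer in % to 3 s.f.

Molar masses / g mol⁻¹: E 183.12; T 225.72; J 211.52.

n(E) = 190.0 / 183.12 = 1.038 mol
n(T) = 289.0 / 225.72 = 1.280 mol
n/ν for E = 1.038/1 = 1.038
n/ν for T = 1.280/2 = 0.6400
Smallest n/ν is T → limiting reagent.
theoretical n(J) = (3/2) × 1.280 = 1.920 mol → 406.1 g
% yield = 296 / 406.1 × 100 = 72.89 %

72.9 %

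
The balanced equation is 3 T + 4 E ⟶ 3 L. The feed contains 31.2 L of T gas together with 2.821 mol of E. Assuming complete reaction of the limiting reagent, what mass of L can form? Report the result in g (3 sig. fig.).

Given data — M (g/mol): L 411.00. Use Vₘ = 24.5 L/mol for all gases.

n(T) = 31.20 / 24.5 = 1.273 mol
n(E) = 2.821 mol
n/ν → T: 0.4243, E: 0.7053; T is limiting.
n(L) = (3/3) × 1.273 = 1.273 mol
mass = 1.273 × 411.00 = 523.2 g

523 g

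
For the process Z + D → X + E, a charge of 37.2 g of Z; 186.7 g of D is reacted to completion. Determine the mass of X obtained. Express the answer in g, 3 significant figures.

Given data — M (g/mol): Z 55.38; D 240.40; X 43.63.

n(Z) = 37.20 / 55.38 = 0.6717 mol
n(D) = 186.7 / 240.40 = 0.7766 mol
n/ν → Z: 0.6717, D: 0.7766; Z is limiting.
n(X) = (1/1) × 0.6717 = 0.6717 mol
mass = 0.6717 × 43.63 = 29.31 g

29.3 g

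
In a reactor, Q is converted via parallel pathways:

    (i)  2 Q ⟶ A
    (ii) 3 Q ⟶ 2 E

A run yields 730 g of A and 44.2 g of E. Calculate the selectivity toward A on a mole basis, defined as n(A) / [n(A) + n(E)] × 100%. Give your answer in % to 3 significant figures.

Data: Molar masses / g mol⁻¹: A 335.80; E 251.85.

92.5 %

n(A) = 730 / 335.80 = 2.174 mol
n(E) = 44.2 / 251.85 = 0.1755 mol
selectivity = 2.174/(2.174+0.1755) × 100 = 92.53 %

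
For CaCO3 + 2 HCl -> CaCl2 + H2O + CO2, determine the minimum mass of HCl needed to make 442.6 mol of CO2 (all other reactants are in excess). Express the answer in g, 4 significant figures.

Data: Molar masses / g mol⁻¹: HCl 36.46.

n(CO2) = 442.6 mol
n(HCl) = (2/1) × 442.6 = 885.2 mol
mass = 885.2 × 36.46 = 32270 g

32270 g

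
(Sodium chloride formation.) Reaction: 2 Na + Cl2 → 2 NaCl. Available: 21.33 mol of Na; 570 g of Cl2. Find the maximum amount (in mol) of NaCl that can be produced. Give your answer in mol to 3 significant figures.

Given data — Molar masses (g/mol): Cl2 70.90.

16.1 mol

n(Na) = 21.33 mol
n(Cl2) = 570.0 / 70.90 = 8.039 mol
n/ν for Na = 21.33/2 = 10.67
n/ν for Cl2 = 8.039/1 = 8.039
Smallest n/ν is Cl2 → limiting reagent.
n(NaCl) = (2/1) × 8.039 = 16.08 mol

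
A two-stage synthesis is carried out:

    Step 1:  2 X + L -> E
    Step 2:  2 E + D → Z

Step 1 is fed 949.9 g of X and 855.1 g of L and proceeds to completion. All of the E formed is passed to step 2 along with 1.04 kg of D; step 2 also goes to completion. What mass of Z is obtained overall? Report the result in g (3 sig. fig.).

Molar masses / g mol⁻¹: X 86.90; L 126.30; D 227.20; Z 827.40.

2260 g

Step 1:
n(X) = 949.9 / 86.90 = 10.93 mol
n(L) = 855.1 / 126.30 = 6.770 mol
n/ν → X: 5.465, L: 6.770; X is limiting.
n(E) produced = (1/2) × 10.93 = 5.465 mol
Step 2:
n(E) available = 5.465 mol
n(D) = 1.040×1000 / 227.20 = 4.577 mol
n/ν → E: 2.733, D: 4.577; E is limiting.
n(Z) = (1/2) × 5.465 = 2.733 mol
mass = 2.733 × 827.40 = 2261 g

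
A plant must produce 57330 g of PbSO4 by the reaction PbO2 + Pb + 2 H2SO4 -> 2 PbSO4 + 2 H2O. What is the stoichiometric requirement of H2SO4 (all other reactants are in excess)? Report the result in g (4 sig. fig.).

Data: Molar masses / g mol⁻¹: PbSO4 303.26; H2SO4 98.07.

18540 g

n(PbSO4) = 57330 / 303.26 = 189.0 mol
n(H2SO4) = (2/2) × 189.0 = 189.0 mol
mass = 189.0 × 98.07 = 18540 g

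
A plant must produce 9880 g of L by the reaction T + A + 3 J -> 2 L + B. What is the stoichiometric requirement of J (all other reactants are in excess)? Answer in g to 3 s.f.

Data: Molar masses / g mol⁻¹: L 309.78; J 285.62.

n(L) = 9880 / 309.78 = 31.89 mol
n(J) = (3/2) × 31.89 = 47.84 mol
mass = 47.84 × 285.62 = 13660 g

13700 g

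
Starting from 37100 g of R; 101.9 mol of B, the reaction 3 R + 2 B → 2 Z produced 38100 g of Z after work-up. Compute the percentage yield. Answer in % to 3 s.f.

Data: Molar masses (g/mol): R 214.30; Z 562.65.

n(R) = 37100 / 214.30 = 173.1 mol
n(B) = 101.9 mol
n/ν for R = 173.1/3 = 57.70
n/ν for B = 101.9/2 = 50.95
Smallest n/ν is B → limiting reagent.
theoretical n(Z) = (2/2) × 101.9 = 101.9 mol → 57330 g
% yield = 38100 / 57330 × 100 = 66.46 %

66.5 %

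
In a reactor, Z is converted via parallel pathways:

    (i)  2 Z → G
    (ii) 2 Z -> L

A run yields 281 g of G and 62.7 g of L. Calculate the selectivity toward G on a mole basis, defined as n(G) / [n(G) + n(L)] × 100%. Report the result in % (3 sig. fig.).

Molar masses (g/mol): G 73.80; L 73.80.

n(G) = 281 / 73.80 = 3.808 mol
n(L) = 62.7 / 73.80 = 0.8496 mol
selectivity = 3.808/(3.808+0.8496) × 100 = 81.76 %

81.8 %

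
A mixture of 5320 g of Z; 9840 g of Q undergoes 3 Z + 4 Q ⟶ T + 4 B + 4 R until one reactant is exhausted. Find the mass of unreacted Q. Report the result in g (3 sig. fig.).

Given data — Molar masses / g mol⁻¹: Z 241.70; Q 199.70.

3980 g

n(Z) = 5320 / 241.70 = 22.01 mol
n(Q) = 9840 / 199.70 = 49.27 mol
n/ν for Z = 22.01/3 = 7.337
n/ν for Q = 49.27/4 = 12.32
Smallest n/ν is Z → limiting reagent.
Q consumed = (4/3) × 22.01 = 29.35 mol
Q remaining = 49.27 − 29.35 = 19.92 mol
mass = 19.92 × 199.70 = 3978 g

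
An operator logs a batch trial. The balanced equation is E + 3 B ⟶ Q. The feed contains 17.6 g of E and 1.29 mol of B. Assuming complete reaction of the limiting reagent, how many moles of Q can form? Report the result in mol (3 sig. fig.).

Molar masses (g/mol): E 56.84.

n(E) = 17.60 / 56.84 = 0.3096 mol
n(B) = 1.290 mol
n/ν for E = 0.3096/1 = 0.3096
n/ν for B = 1.290/3 = 0.4300
Smallest n/ν is E → limiting reagent.
n(Q) = (1/1) × 0.3096 = 0.3096 mol

0.310 mol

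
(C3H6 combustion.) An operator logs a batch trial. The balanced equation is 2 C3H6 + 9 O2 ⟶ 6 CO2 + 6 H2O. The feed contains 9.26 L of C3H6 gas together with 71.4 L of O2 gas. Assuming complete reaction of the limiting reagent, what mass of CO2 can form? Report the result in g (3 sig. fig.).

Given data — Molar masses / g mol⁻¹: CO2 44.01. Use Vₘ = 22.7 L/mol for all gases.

53.9 g

n(C3H6) = 9.260 / 22.7 = 0.4079 mol
n(O2) = 71.40 / 22.7 = 3.145 mol
n/ν → C3H6: 0.2040, O2: 0.3494; C3H6 is limiting.
n(CO2) = (6/2) × 0.4079 = 1.224 mol
mass = 1.224 × 44.01 = 53.87 g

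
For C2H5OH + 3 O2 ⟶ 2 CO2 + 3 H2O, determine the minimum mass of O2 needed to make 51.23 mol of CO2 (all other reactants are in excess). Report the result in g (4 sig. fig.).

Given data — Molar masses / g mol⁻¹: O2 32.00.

2459 g

n(CO2) = 51.23 mol
n(O2) = (3/2) × 51.23 = 76.85 mol
mass = 76.85 × 32.00 = 2459 g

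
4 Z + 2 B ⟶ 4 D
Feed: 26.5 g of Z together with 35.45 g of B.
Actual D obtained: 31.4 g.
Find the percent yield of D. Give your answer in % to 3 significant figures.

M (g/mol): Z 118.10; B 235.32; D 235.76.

59.4 %

n(Z) = 26.50 / 118.10 = 0.2244 mol
n(B) = 35.45 / 235.32 = 0.1506 mol
n/ν for Z = 0.2244/4 = 0.05610
n/ν for B = 0.1506/2 = 0.07530
Smallest n/ν is Z → limiting reagent.
theoretical n(D) = (4/4) × 0.2244 = 0.2244 mol → 52.90 g
% yield = 31.4 / 52.90 × 100 = 59.36 %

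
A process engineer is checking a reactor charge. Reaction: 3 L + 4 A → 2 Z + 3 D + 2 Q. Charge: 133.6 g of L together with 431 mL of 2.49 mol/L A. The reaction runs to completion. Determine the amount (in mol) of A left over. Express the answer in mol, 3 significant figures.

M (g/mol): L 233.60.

0.311 mol

n(L) = 133.6 / 233.60 = 0.5719 mol
n(A) = 2.49 × 431.0/1000 = 1.073 mol
n/ν for L = 0.5719/3 = 0.1906
n/ν for A = 1.073/4 = 0.2683
Smallest n/ν is L → limiting reagent.
A consumed = (4/3) × 0.5719 = 0.7625 mol
A remaining = 1.073 − 0.7625 = 0.3105 mol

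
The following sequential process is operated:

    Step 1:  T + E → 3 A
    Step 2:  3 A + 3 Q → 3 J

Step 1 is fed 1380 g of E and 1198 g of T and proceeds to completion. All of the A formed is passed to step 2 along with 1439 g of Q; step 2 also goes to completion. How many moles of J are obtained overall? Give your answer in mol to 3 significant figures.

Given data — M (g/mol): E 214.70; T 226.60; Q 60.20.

Step 1:
n(E) = 1380 / 214.70 = 6.428 mol
n(T) = 1198 / 226.60 = 5.287 mol
n/ν for E = 6.428/1 = 6.428
n/ν for T = 5.287/1 = 5.287
Smallest n/ν is T → limiting reagent.
n(A) produced = (3/1) × 5.287 = 15.86 mol
Step 2:
n(A) available = 15.86 mol
n(Q) = 1439 / 60.20 = 23.90 mol
n/ν for A = 15.86/3 = 5.287
n/ν for Q = 23.90/3 = 7.967
Smallest n/ν is A → limiting reagent.
n(J) = (3/3) × 15.86 = 15.86 mol

15.9 mol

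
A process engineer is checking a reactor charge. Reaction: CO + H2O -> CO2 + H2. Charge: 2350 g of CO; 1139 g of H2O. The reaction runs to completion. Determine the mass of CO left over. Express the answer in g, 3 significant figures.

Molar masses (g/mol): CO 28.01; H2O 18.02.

n(CO) = 2350 / 28.01 = 83.90 mol
n(H2O) = 1139 / 18.02 = 63.21 mol
n/ν → CO: 83.90, H2O: 63.21; H2O is limiting.
CO consumed = (1/1) × 63.21 = 63.21 mol
CO remaining = 83.90 − 63.21 = 20.69 mol
mass = 20.69 × 28.01 = 579.5 g

580 g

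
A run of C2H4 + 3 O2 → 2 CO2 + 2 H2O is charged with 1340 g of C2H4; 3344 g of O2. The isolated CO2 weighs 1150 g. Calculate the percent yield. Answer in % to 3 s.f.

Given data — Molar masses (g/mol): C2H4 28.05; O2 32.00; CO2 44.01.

n(C2H4) = 1340 / 28.05 = 47.77 mol
n(O2) = 3344 / 32.00 = 104.5 mol
n/ν for C2H4 = 47.77/1 = 47.77
n/ν for O2 = 104.5/3 = 34.83
Smallest n/ν is O2 → limiting reagent.
theoretical n(CO2) = (2/3) × 104.5 = 69.67 mol → 3066 g
% yield = 1150 / 3066 × 100 = 37.51 %

37.5 %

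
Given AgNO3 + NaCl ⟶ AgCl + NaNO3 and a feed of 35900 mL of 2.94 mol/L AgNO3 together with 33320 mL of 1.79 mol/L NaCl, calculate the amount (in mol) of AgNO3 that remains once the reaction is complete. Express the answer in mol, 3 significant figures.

n(AgNO3) = 2.94 × 35900/1000 = 105.5 mol
n(NaCl) = 1.79 × 33320/1000 = 59.64 mol
n/ν → AgNO3: 105.5, NaCl: 59.64; NaCl is limiting.
AgNO3 consumed = (1/1) × 59.64 = 59.64 mol
AgNO3 remaining = 105.5 − 59.64 = 45.86 mol

45.9 mol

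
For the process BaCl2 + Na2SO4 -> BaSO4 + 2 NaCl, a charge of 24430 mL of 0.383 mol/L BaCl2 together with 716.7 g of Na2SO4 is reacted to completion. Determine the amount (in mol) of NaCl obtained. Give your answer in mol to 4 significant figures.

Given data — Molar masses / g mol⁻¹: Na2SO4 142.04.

n(BaCl2) = 0.383 × 24430/1000 = 9.357 mol
n(Na2SO4) = 716.7 / 142.04 = 5.046 mol
n/ν → BaCl2: 9.357, Na2SO4: 5.046; Na2SO4 is limiting.
n(NaCl) = (2/1) × 5.046 = 10.09 mol

10.09 mol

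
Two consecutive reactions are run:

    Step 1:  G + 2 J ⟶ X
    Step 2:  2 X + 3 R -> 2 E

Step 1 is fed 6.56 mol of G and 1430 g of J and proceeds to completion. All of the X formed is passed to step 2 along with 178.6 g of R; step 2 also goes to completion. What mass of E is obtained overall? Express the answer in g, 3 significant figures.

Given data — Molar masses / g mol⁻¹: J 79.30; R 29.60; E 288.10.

1160 g

Step 1:
n(G) = 6.560 mol
n(J) = 1430 / 79.30 = 18.03 mol
n/ν for G = 6.560/1 = 6.560
n/ν for J = 18.03/2 = 9.015
Smallest n/ν is G → limiting reagent.
n(X) produced = (1/1) × 6.560 = 6.560 mol
Step 2:
n(X) available = 6.560 mol
n(R) = 178.6 / 29.60 = 6.034 mol
n/ν for X = 6.560/2 = 3.280
n/ν for R = 6.034/3 = 2.011
Smallest n/ν is R → limiting reagent.
n(E) = (2/3) × 6.034 = 4.023 mol
mass = 4.023 × 288.10 = 1159 g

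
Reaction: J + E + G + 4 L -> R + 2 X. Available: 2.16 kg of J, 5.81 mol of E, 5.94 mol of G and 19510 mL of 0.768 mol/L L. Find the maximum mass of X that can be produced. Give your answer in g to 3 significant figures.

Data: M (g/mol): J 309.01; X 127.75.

n(J) = 2.160×1000 / 309.01 = 6.990 mol
n(E) = 5.810 mol
n(G) = 5.940 mol
n(L) = 0.768 × 19510/1000 = 14.98 mol
n/ν for J = 6.990/1 = 6.990
n/ν for E = 5.810/1 = 5.810
n/ν for G = 5.940/1 = 5.940
n/ν for L = 14.98/4 = 3.745
Smallest n/ν is L → limiting reagent.
n(X) = (2/4) × 14.98 = 7.490 mol
mass = 7.490 × 127.75 = 956.8 g

957 g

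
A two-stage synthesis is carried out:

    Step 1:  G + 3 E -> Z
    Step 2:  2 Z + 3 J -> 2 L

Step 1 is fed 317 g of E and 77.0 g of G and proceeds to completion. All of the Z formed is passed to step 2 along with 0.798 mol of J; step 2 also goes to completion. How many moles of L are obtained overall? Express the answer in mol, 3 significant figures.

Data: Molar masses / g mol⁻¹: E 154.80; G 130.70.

0.532 mol

Step 1:
n(E) = 317.0 / 154.80 = 2.048 mol
n(G) = 77.00 / 130.70 = 0.5891 mol
n/ν → E: 0.6827, G: 0.5891; G is limiting.
n(Z) produced = (1/1) × 0.5891 = 0.5891 mol
Step 2:
n(Z) available = 0.5891 mol
n(J) = 0.7980 mol
n/ν → Z: 0.2946, J: 0.2660; J is limiting.
n(L) = (2/3) × 0.7980 = 0.5320 mol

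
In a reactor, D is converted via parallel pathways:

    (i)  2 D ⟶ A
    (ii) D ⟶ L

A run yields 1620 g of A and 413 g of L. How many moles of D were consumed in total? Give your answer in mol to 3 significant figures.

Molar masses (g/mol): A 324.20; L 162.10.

n(A) = 1620 / 324.20 = 4.997 mol
n(L) = 413 / 162.10 = 2.548 mol
n(D) via (i) = (2/1)×4.997 = 9.994 mol
n(D) via (ii) = (1/1)×2.548 = 2.548 mol
total n(D) = 9.994 + 2.548 = 12.54 mol

12.5 mol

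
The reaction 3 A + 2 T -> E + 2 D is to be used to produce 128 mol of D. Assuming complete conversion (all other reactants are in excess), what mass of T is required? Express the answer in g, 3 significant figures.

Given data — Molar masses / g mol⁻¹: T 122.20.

15600 g

n(D) = 128.0 mol
n(T) = (2/2) × 128.0 = 128.0 mol
mass = 128.0 × 122.20 = 15640 g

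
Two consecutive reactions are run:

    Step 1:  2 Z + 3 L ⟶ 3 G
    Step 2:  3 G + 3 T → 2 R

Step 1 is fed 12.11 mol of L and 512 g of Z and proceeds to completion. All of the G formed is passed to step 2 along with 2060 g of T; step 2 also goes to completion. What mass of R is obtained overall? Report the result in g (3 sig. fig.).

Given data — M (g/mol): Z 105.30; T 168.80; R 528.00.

Step 1:
n(L) = 12.11 mol
n(Z) = 512.0 / 105.30 = 4.862 mol
n/ν for L = 12.11/3 = 4.037
n/ν for Z = 4.862/2 = 2.431
Smallest n/ν is Z → limiting reagent.
n(G) produced = (3/2) × 4.862 = 7.293 mol
Step 2:
n(G) available = 7.293 mol
n(T) = 2060 / 168.80 = 12.20 mol
n/ν for G = 7.293/3 = 2.431
n/ν for T = 12.20/3 = 4.067
Smallest n/ν is G → limiting reagent.
n(R) = (2/3) × 7.293 = 4.862 mol
mass = 4.862 × 528.00 = 2567 g

2570 g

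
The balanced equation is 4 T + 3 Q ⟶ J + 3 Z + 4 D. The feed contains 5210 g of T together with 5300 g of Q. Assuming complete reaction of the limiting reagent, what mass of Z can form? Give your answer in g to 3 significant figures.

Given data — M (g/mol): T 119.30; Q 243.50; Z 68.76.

1500 g

n(T) = 5210 / 119.30 = 43.67 mol
n(Q) = 5300 / 243.50 = 21.77 mol
n/ν → T: 10.92, Q: 7.257; Q is limiting.
n(Z) = (3/3) × 21.77 = 21.77 mol
mass = 21.77 × 68.76 = 1497 g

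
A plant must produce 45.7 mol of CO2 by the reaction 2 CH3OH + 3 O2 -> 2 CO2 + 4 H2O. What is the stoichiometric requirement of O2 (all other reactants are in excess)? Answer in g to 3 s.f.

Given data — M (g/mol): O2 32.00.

n(CO2) = 45.70 mol
n(O2) = (3/2) × 45.70 = 68.55 mol
mass = 68.55 × 32.00 = 2194 g

2190 g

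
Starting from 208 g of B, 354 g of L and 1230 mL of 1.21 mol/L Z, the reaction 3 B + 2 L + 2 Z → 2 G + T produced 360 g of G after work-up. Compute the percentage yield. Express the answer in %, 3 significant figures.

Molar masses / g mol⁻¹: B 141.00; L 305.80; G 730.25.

50.1 %

n(B) = 208.0 / 141.00 = 1.475 mol
n(L) = 354.0 / 305.80 = 1.158 mol
n(Z) = 1.21 × 1230/1000 = 1.488 mol
n/ν for B = 1.475/3 = 0.4917
n/ν for L = 1.158/2 = 0.5790
n/ν for Z = 1.488/2 = 0.7440
Smallest n/ν is B → limiting reagent.
theoretical n(G) = (2/3) × 1.475 = 0.9833 mol → 718.1 g
% yield = 360 / 718.1 × 100 = 50.13 %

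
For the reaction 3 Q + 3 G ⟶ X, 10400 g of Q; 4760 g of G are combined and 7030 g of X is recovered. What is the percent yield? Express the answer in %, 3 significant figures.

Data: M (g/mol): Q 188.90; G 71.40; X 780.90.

49.1 %

n(Q) = 10400 / 188.90 = 55.06 mol
n(G) = 4760 / 71.40 = 66.67 mol
n/ν for Q = 55.06/3 = 18.35
n/ν for G = 66.67/3 = 22.22
Smallest n/ν is Q → limiting reagent.
theoretical n(X) = (1/3) × 55.06 = 18.35 mol → 14330 g
% yield = 7030 / 14330 × 100 = 49.06 %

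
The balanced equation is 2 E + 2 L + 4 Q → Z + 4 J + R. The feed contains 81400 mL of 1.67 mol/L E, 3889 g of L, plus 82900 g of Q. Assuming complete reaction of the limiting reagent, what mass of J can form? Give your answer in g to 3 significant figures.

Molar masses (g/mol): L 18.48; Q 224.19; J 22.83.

6210 g

n(E) = 1.67 × 81400/1000 = 135.9 mol
n(L) = 3889 / 18.48 = 210.4 mol
n(Q) = 82900 / 224.19 = 369.8 mol
n/ν → E: 67.95, L: 105.2, Q: 92.45; E is limiting.
n(J) = (4/2) × 135.9 = 271.8 mol
mass = 271.8 × 22.83 = 6205 g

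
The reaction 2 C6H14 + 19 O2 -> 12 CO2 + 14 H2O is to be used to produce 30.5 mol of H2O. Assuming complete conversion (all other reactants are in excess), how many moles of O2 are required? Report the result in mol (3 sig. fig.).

41.4 mol

n(H2O) = 30.50 mol
n(O2) = (19/14) × 30.50 = 41.39 mol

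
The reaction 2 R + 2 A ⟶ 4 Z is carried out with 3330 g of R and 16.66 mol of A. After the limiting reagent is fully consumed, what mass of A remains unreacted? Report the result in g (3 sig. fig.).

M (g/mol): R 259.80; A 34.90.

n(R) = 3330 / 259.80 = 12.82 mol
n(A) = 16.66 mol
n/ν for R = 12.82/2 = 6.410
n/ν for A = 16.66/2 = 8.330
Smallest n/ν is R → limiting reagent.
A consumed = (2/2) × 12.82 = 12.82 mol
A remaining = 16.66 − 12.82 = 3.840 mol
mass = 3.840 × 34.90 = 134.0 g

134 g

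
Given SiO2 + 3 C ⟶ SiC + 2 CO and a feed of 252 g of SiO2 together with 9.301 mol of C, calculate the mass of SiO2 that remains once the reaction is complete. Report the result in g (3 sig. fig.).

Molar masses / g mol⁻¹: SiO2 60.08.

n(SiO2) = 252.0 / 60.08 = 4.194 mol
n(C) = 9.301 mol
n/ν → SiO2: 4.194, C: 3.100; C is limiting.
SiO2 consumed = (1/3) × 9.301 = 3.100 mol
SiO2 remaining = 4.194 − 3.100 = 1.094 mol
mass = 1.094 × 60.08 = 65.73 g

65.7 g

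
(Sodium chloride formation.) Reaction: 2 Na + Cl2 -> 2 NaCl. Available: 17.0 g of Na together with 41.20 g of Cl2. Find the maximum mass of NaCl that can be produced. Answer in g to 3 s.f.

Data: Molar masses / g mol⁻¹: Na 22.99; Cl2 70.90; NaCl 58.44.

n(Na) = 17.00 / 22.99 = 0.7395 mol
n(Cl2) = 41.20 / 70.90 = 0.5811 mol
n/ν for Na = 0.7395/2 = 0.3698
n/ν for Cl2 = 0.5811/1 = 0.5811
Smallest n/ν is Na → limiting reagent.
n(NaCl) = (2/2) × 0.7395 = 0.7395 mol
mass = 0.7395 × 58.44 = 43.22 g

43.2 g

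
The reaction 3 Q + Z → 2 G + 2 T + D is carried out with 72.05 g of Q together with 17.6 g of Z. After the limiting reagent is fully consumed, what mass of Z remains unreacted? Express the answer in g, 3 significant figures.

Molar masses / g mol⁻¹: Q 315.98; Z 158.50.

5.55 g

n(Q) = 72.05 / 315.98 = 0.2280 mol
n(Z) = 17.60 / 158.50 = 0.1110 mol
n/ν for Q = 0.2280/3 = 0.07600
n/ν for Z = 0.1110/1 = 0.1110
Smallest n/ν is Q → limiting reagent.
Z consumed = (1/3) × 0.2280 = 0.07600 mol
Z remaining = 0.1110 − 0.07600 = 0.03500 mol
mass = 0.03500 × 158.50 = 5.548 g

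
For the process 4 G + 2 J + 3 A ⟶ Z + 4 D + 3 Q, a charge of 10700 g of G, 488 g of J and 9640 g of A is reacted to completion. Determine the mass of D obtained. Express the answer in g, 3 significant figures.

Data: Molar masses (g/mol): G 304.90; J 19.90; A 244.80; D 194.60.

6830 g

n(G) = 10700 / 304.90 = 35.09 mol
n(J) = 488.0 / 19.90 = 24.52 mol
n(A) = 9640 / 244.80 = 39.38 mol
n/ν for G = 35.09/4 = 8.773
n/ν for J = 24.52/2 = 12.26
n/ν for A = 39.38/3 = 13.13
Smallest n/ν is G → limiting reagent.
n(D) = (4/4) × 35.09 = 35.09 mol
mass = 35.09 × 194.60 = 6829 g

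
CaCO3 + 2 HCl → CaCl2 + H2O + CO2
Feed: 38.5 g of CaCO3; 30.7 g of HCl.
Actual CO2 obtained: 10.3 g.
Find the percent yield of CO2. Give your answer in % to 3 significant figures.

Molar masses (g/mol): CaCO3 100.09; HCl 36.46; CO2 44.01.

n(CaCO3) = 38.50 / 100.09 = 0.3847 mol
n(HCl) = 30.70 / 36.46 = 0.8420 mol
n/ν for CaCO3 = 0.3847/1 = 0.3847
n/ν for HCl = 0.8420/2 = 0.4210
Smallest n/ν is CaCO3 → limiting reagent.
theoretical n(CO2) = (1/1) × 0.3847 = 0.3847 mol → 16.93 g
% yield = 10.3 / 16.93 × 100 = 60.84 %

60.8 %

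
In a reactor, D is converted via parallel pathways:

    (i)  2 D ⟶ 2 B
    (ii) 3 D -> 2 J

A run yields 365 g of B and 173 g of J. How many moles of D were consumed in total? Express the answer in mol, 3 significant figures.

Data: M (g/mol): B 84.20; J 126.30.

n(B) = 365 / 84.20 = 4.335 mol
n(J) = 173 / 126.30 = 1.370 mol
n(D) via (i) = (2/2)×4.335 = 4.335 mol
n(D) via (ii) = (3/2)×1.370 = 2.055 mol
total n(D) = 4.335 + 2.055 = 6.390 mol

6.39 mol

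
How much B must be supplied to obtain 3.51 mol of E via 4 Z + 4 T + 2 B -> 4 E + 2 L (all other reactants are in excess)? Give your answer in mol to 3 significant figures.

1.76 mol

n(E) = 3.510 mol
n(B) = (2/4) × 3.510 = 1.755 mol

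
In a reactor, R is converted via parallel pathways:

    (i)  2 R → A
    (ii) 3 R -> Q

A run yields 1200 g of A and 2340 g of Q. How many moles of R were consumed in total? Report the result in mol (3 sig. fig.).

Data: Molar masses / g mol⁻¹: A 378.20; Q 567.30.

n(A) = 1200 / 378.20 = 3.173 mol
n(Q) = 2340 / 567.30 = 4.125 mol
n(R) via (i) = (2/1)×3.173 = 6.346 mol
n(R) via (ii) = (3/1)×4.125 = 12.38 mol
total n(R) = 6.346 + 12.38 = 18.73 mol

18.7 mol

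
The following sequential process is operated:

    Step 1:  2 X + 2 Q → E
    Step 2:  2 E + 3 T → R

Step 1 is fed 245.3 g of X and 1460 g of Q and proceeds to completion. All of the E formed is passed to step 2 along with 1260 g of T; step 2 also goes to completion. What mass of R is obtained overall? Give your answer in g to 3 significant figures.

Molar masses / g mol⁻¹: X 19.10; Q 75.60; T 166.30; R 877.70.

Step 1:
n(X) = 245.3 / 19.10 = 12.84 mol
n(Q) = 1460 / 75.60 = 19.31 mol
n/ν for X = 12.84/2 = 6.420
n/ν for Q = 19.31/2 = 9.655
Smallest n/ν is X → limiting reagent.
n(E) produced = (1/2) × 12.84 = 6.420 mol
Step 2:
n(E) available = 6.420 mol
n(T) = 1260 / 166.30 = 7.577 mol
n/ν for E = 6.420/2 = 3.210
n/ν for T = 7.577/3 = 2.526
Smallest n/ν is T → limiting reagent.
n(R) = (1/3) × 7.577 = 2.526 mol
mass = 2.526 × 877.70 = 2217 g

2220 g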